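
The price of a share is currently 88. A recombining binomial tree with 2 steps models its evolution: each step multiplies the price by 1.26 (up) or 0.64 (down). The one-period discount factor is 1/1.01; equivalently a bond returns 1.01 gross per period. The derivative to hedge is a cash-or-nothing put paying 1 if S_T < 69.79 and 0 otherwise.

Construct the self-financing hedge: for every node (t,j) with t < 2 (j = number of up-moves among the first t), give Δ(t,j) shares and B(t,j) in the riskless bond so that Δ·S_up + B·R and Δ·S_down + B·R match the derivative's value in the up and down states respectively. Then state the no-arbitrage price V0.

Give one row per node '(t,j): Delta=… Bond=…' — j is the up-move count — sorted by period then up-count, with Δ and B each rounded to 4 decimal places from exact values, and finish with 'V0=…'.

Risk-neutral probability p* = (R−d)/(u−d) = (1.01−0.64)/(1.26−0.64) = 0.5968.
Terminal values V(2,·): V(2,0)=1.0000, V(2,1)=0.0000, V(2,2)=0.0000
  t=1,j=0: stock 56.3200 → up 70.9632 (V=0.0000), down 36.0448 (V=1.0000). Price 0.3992; hedge Δ=-0.0286, bond B=2.0121.
  t=1,j=1: stock 110.8800 → up 139.7088 (V=0.0000), down 70.9632 (V=0.0000). Price 0.0000; hedge Δ=0.0000, bond B=0.0000.
  t=0,j=0: stock 88.0000 → up 110.8800 (V=0.0000), down 56.3200 (V=0.3992). Price 0.1594; hedge Δ=-0.0073, bond B=0.8033.
Root portfolio cost Δ·88+B reproduces V0=0.1594.

(0,0): Delta=-0.0073 Bond=0.8033
(1,0): Delta=-0.0286 Bond=2.0121
(1,1): Delta=0.0000 Bond=0.0000
V0=0.1594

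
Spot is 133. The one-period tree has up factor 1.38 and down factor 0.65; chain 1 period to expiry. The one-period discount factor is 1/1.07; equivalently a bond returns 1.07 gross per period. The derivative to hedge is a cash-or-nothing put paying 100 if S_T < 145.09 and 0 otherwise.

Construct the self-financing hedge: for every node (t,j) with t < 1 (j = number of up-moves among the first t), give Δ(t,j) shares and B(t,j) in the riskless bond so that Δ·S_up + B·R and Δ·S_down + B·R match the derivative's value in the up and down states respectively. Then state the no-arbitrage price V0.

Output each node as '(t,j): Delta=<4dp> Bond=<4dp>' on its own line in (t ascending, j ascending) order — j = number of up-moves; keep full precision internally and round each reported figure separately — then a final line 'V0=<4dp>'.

(0,0): Delta=-1.0300 Bond=176.6739
V0=39.6876

Since d<R<u, set p* = (R−d)/(u−d) = 0.5753; price each node as the discounted p*-expectation of its children.
At expiry t=1: V(1,0)=100.0000, V(1,1)=0.0000
(0,0): S=133.0000. Δ = (V_up−V_dn)/(S_up−S_dn) = (0.0000−100.0000)/(183.5400−86.4500) = -1.0300. V = [p*·0.0000 + (1−p*)·100.0000]/1.07 = 39.6876. B = V − Δ·S = 176.6739.
Self-financing check: at every node Δ·S+B equals the discounted successor values.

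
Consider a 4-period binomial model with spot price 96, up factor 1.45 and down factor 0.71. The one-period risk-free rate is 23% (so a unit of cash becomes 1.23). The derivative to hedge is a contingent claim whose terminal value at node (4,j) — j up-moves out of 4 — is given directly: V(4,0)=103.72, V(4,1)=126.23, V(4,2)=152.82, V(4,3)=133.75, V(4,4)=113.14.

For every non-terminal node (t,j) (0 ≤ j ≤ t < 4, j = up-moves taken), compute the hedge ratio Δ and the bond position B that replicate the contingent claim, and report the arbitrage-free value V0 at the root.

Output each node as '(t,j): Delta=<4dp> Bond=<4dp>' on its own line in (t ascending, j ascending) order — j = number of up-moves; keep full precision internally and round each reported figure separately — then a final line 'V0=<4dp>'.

(0,0): Delta=-0.0757 Bond=65.3410
(1,0): Delta=0.0483 Bond=71.9217
(1,1): Delta=-0.1014 Bond=83.9435
(2,0): Delta=0.5761 Bond=62.9186
(2,1): Delta=-0.0611 Bond=99.2713
(2,2): Delta=-0.1097 Bond=104.9340
(3,0): Delta=0.8853 Bond=66.7663
(3,1): Delta=0.5121 Bond=81.8845
(3,2): Delta=-0.1798 Bond=139.1194
(3,3): Delta=-0.0952 Bond=124.8166
V0=58.0761

No-arbitrage ⇒ martingale measure with p* = (R−d)/(u−d) = 0.7027.
Terminal payoffs: V(4,0)=103.7200, V(4,1)=126.2300, V(4,2)=152.8200, V(4,3)=133.7500, V(4,4)=113.1400
Node (3,0) S=34.3595: V=(p*·126.2300+(1−p*)·103.7200)/1.23=97.1852; Δ=(126.2300−103.7200)/(49.8212−24.3952)=0.8853; B=V−Δ·S=66.7663
Node (3,1) S=70.1707: V=(p*·152.8200+(1−p*)·126.2300)/1.23=117.8170; Δ=(152.8200−126.2300)/(101.7475−49.8212)=0.5121; B=V−Δ·S=81.8845
Node (3,2) S=143.3064: V=(p*·133.7500+(1−p*)·152.8200)/1.23=113.3492; Δ=(133.7500−152.8200)/(207.7943−101.7475)=-0.1798; B=V−Δ·S=139.1194
Node (3,3) S=292.6680: V=(p*·113.1400+(1−p*)·133.7500)/1.23=96.9653; Δ=(113.1400−133.7500)/(424.3686−207.7943)=-0.0952; B=V−Δ·S=124.8166
Node (2,0) S=48.3936: V=(p*·117.8170+(1−p*)·97.1852)/1.23=90.7994; Δ=(117.8170−97.1852)/(70.1707−34.3595)=0.5761; B=V−Δ·S=62.9186
Node (2,1) S=98.8320: V=(p*·113.3492+(1−p*)·117.8170)/1.23=93.2337; Δ=(113.3492−117.8170)/(143.3064−70.1707)=-0.0611; B=V−Δ·S=99.2713
Node (2,2) S=201.8400: V=(p*·96.9653+(1−p*)·113.3492)/1.23=82.7936; Δ=(96.9653−113.3492)/(292.6680−143.3064)=-0.1097; B=V−Δ·S=104.9340
Node (1,0) S=68.1600: V=(p*·93.2337+(1−p*)·90.7994)/1.23=75.2113; Δ=(93.2337−90.7994)/(98.8320−48.3936)=0.0483; B=V−Δ·S=71.9217
Node (1,1) S=139.2000: V=(p*·82.7936+(1−p*)·93.2337)/1.23=69.8353; Δ=(82.7936−93.2337)/(201.8400−98.8320)=-0.1014; B=V−Δ·S=83.9435
Node (0,0) S=96.0000: V=(p*·69.8353+(1−p*)·75.2113)/1.23=58.0761; Δ=(69.8353−75.2113)/(139.2000−68.1600)=-0.0757; B=V−Δ·S=65.3410
Check: Δ(0,0)·S0 + B(0,0) = 58.0761 = V0.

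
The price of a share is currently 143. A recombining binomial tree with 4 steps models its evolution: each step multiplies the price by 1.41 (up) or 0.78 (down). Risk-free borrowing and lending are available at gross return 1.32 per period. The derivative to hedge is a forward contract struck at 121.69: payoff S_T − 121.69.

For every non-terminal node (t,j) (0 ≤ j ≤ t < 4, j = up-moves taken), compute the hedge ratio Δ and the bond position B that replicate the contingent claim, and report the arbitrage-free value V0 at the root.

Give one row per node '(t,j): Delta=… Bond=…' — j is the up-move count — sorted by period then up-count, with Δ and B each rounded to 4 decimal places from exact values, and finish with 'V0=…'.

(0,0): Delta=1.0000 Bond=-40.0829
(1,0): Delta=1.0000 Bond=-52.9094
(1,1): Delta=1.0000 Bond=-52.9094
(2,0): Delta=1.0000 Bond=-69.8404
(2,1): Delta=1.0000 Bond=-69.8404
(2,2): Delta=1.0000 Bond=-69.8404
(3,0): Delta=1.0000 Bond=-92.1894
(3,1): Delta=1.0000 Bond=-92.1894
(3,2): Delta=1.0000 Bond=-92.1894
(3,3): Delta=1.0000 Bond=-92.1894
V0=102.9171

Under the risk-neutral measure, an up-move has probability p* = (R−d)/(u−d) = 0.8571 and values discount at R = 1.32.
Payoff layer (t=4): V(4,0)=-68.7585, V(4,1)=-26.0061, V(4,2)=51.2771, V(4,3)=190.9813, V(4,4)=443.5235
(3,0): S=67.8609. Δ = (V_up−V_dn)/(S_up−S_dn) = (-26.0061−-68.7585)/(95.6839−52.9315) = 1.0000. V = [p*·-26.0061 + (1−p*)·-68.7585]/1.32 = -24.3285. B = V − Δ·S = -92.1894.
(3,1): S=122.6717. Δ = (V_up−V_dn)/(S_up−S_dn) = (51.2771−-26.0061)/(172.9671−95.6839) = 1.0000. V = [p*·51.2771 + (1−p*)·-26.0061]/1.32 = 30.4823. B = V − Δ·S = -92.1894.
(3,2): S=221.7527. Δ = (V_up−V_dn)/(S_up−S_dn) = (190.9813−51.2771)/(312.6713−172.9671) = 1.0000. V = [p*·190.9813 + (1−p*)·51.2771]/1.32 = 129.5633. B = V − Δ·S = -92.1894.
(3,3): S=400.8606. Δ = (V_up−V_dn)/(S_up−S_dn) = (443.5235−190.9813)/(565.2135−312.6713) = 1.0000. V = [p*·443.5235 + (1−p*)·190.9813]/1.32 = 308.6712. B = V − Δ·S = -92.1894.
(2,0): S=87.0012. Δ = (V_up−V_dn)/(S_up−S_dn) = (30.4823−-24.3285)/(122.6717−67.8609) = 1.0000. V = [p*·30.4823 + (1−p*)·-24.3285]/1.32 = 17.1608. B = V − Δ·S = -69.8404.
(2,1): S=157.2714. Δ = (V_up−V_dn)/(S_up−S_dn) = (129.5633−30.4823)/(221.7527−122.6717) = 1.0000. V = [p*·129.5633 + (1−p*)·30.4823]/1.32 = 87.4310. B = V − Δ·S = -69.8404.
(2,2): S=284.2983. Δ = (V_up−V_dn)/(S_up−S_dn) = (308.6712−129.5633)/(400.8606−221.7527) = 1.0000. V = [p*·308.6712 + (1−p*)·129.5633]/1.32 = 214.4579. B = V − Δ·S = -69.8404.
(1,0): S=111.5400. Δ = (V_up−V_dn)/(S_up−S_dn) = (87.4310−17.1608)/(157.2714−87.0012) = 1.0000. V = [p*·87.4310 + (1−p*)·17.1608]/1.32 = 58.6306. B = V − Δ·S = -52.9094.
(1,1): S=201.6300. Δ = (V_up−V_dn)/(S_up−S_dn) = (214.4579−87.4310)/(284.2983−157.2714) = 1.0000. V = [p*·214.4579 + (1−p*)·87.4310]/1.32 = 148.7206. B = V − Δ·S = -52.9094.
(0,0): S=143.0000. Δ = (V_up−V_dn)/(S_up−S_dn) = (148.7206−58.6306)/(201.6300−111.5400) = 1.0000. V = [p*·148.7206 + (1−p*)·58.6306]/1.32 = 102.9171. B = V − Δ·S = -40.0829.
Check: Δ(0,0)·S0 + B(0,0) = 102.9171 = V0.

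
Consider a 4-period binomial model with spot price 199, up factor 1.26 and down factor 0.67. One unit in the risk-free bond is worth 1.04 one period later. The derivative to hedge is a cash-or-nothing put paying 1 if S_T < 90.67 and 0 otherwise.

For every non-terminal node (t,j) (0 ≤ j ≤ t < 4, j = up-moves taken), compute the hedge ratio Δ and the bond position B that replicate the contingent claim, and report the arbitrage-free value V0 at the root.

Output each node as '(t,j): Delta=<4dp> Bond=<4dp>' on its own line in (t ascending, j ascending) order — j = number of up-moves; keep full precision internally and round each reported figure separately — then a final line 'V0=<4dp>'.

No-arbitrage ⇒ martingale measure with p* = (R−d)/(u−d) = 0.6271.
Terminal values V(4,·): V(4,0)=1.0000, V(4,1)=1.0000, V(4,2)=0.0000, V(4,3)=0.0000, V(4,4)=0.0000
(3,0): S=59.8518. Δ = (V_up−V_dn)/(S_up−S_dn) = (1.0000−1.0000)/(75.4133−40.1007) = 0.0000. V = [p*·1.0000 + (1−p*)·1.0000]/1.04 = 0.9615. B = V − Δ·S = 0.9615.
(3,1): S=112.5572. Δ = (V_up−V_dn)/(S_up−S_dn) = (0.0000−1.0000)/(141.8221−75.4133) = -0.0151. V = [p*·0.0000 + (1−p*)·1.0000]/1.04 = 0.3585. B = V − Δ·S = 2.0535.
(3,2): S=211.6747. Δ = (V_up−V_dn)/(S_up−S_dn) = (0.0000−0.0000)/(266.7101−141.8221) = 0.0000. V = [p*·0.0000 + (1−p*)·0.0000]/1.04 = 0.0000. B = V − Δ·S = 0.0000.
(3,3): S=398.0748. Δ = (V_up−V_dn)/(S_up−S_dn) = (0.0000−0.0000)/(501.5743−266.7101) = 0.0000. V = [p*·0.0000 + (1−p*)·0.0000]/1.04 = 0.0000. B = V − Δ·S = 0.0000.
(2,0): S=89.3311. Δ = (V_up−V_dn)/(S_up−S_dn) = (0.3585−0.9615)/(112.5572−59.8518) = -0.0114. V = [p*·0.3585 + (1−p*)·0.9615]/1.04 = 0.5609. B = V − Δ·S = 1.5830.
(2,1): S=167.9958. Δ = (V_up−V_dn)/(S_up−S_dn) = (0.0000−0.3585)/(211.6747−112.5572) = -0.0036. V = [p*·0.0000 + (1−p*)·0.3585]/1.04 = 0.1286. B = V − Δ·S = 0.7362.
(2,2): S=315.9324. Δ = (V_up−V_dn)/(S_up−S_dn) = (0.0000−0.0000)/(398.0748−211.6747) = 0.0000. V = [p*·0.0000 + (1−p*)·0.0000]/1.04 = 0.0000. B = V − Δ·S = 0.0000.
(1,0): S=133.3300. Δ = (V_up−V_dn)/(S_up−S_dn) = (0.1286−0.5609)/(167.9958−89.3311) = -0.0055. V = [p*·0.1286 + (1−p*)·0.5609]/1.04 = 0.2786. B = V − Δ·S = 1.0115.
(1,1): S=250.7400. Δ = (V_up−V_dn)/(S_up−S_dn) = (0.0000−0.1286)/(315.9324−167.9958) = -0.0009. V = [p*·0.0000 + (1−p*)·0.1286]/1.04 = 0.0461. B = V − Δ·S = 0.2640.
(0,0): S=199.0000. Δ = (V_up−V_dn)/(S_up−S_dn) = (0.0461−0.2786)/(250.7400−133.3300) = -0.0020. V = [p*·0.0461 + (1−p*)·0.2786]/1.04 = 0.1277. B = V − Δ·S = 0.5218.
Each (Δ,B) replicates both successor values, so the strategy is self-financing and V0 is arbitrage-free.

(0,0): Delta=-0.0020 Bond=0.5218
(1,0): Delta=-0.0055 Bond=1.0115
(1,1): Delta=-0.0009 Bond=0.2640
(2,0): Delta=-0.0114 Bond=1.5830
(2,1): Delta=-0.0036 Bond=0.7362
(2,2): Delta=0.0000 Bond=0.0000
(3,0): Delta=0.0000 Bond=0.9615
(3,1): Delta=-0.0151 Bond=2.0535
(3,2): Delta=0.0000 Bond=0.0000
(3,3): Delta=0.0000 Bond=0.0000
V0=0.1277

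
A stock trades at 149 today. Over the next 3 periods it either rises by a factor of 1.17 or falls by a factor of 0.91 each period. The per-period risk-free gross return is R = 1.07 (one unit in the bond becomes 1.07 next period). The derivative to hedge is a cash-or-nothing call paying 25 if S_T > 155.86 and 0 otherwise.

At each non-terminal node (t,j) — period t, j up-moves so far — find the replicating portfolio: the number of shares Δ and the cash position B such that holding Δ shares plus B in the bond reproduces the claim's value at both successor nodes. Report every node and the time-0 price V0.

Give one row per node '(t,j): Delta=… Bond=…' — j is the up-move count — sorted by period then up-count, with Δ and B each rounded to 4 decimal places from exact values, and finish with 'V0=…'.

Risk-neutral probability p* = (R−d)/(u−d) = (1.07−0.91)/(1.17−0.91) = 0.6154.
Terminal values V(3,·): V(3,0)=0.0000, V(3,1)=0.0000, V(3,2)=25.0000, V(3,3)=25.0000
(2,0): S=123.3869. Δ = (V_up−V_dn)/(S_up−S_dn) = (0.0000−0.0000)/(144.3627−112.2821) = 0.0000. V = [p*·0.0000 + (1−p*)·0.0000]/1.07 = 0.0000. B = V − Δ·S = 0.0000.
(2,1): S=158.6403. Δ = (V_up−V_dn)/(S_up−S_dn) = (25.0000−0.0000)/(185.6092−144.3627) = 0.6061. V = [p*·25.0000 + (1−p*)·0.0000]/1.07 = 14.3781. B = V − Δ·S = -81.7757.
(2,2): S=203.9661. Δ = (V_up−V_dn)/(S_up−S_dn) = (25.0000−25.0000)/(238.6403−185.6092) = 0.0000. V = [p*·25.0000 + (1−p*)·25.0000]/1.07 = 23.3645. B = V − Δ·S = 23.3645.
(1,0): S=135.5900. Δ = (V_up−V_dn)/(S_up−S_dn) = (14.3781−0.0000)/(158.6403−123.3869) = 0.4079. V = [p*·14.3781 + (1−p*)·0.0000]/1.07 = 8.2692. B = V − Δ·S = -47.0313.
(1,1): S=174.3300. Δ = (V_up−V_dn)/(S_up−S_dn) = (23.3645−14.3781)/(203.9661−158.6403) = 0.1983. V = [p*·23.3645 + (1−p*)·14.3781]/1.07 = 18.6058. B = V − Δ·S = -15.9571.
(0,0): S=149.0000. Δ = (V_up−V_dn)/(S_up−S_dn) = (18.6058−8.2692)/(174.3300−135.5900) = 0.2668. V = [p*·18.6058 + (1−p*)·8.2692]/1.07 = 13.6731. B = V − Δ·S = -26.0829.
The time-0 hedge costs 13.6731, which is the no-arbitrage price.

(0,0): Delta=0.2668 Bond=-26.0829
(1,0): Delta=0.4079 Bond=-47.0313
(1,1): Delta=0.1983 Bond=-15.9571
(2,0): Delta=0.0000 Bond=0.0000
(2,1): Delta=0.6061 Bond=-81.7757
(2,2): Delta=0.0000 Bond=23.3645
V0=13.6731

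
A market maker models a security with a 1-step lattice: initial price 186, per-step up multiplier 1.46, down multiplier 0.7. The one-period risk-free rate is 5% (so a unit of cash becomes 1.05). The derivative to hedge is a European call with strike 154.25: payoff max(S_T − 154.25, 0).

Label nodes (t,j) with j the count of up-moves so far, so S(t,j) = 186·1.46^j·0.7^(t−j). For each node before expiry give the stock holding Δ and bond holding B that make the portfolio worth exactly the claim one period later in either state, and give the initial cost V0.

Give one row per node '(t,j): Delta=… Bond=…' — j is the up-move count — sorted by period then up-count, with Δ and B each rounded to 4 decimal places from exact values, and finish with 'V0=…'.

No-arbitrage ⇒ martingale measure with p* = (R−d)/(u−d) = 0.4605.
Terminal payoffs: V(1,0)=0.0000, V(1,1)=117.3100
Node (0,0) S=186.0000: V=(p*·117.3100+(1−p*)·0.0000)/1.05=51.4518; Δ=(117.3100−0.0000)/(271.5600−130.2000)=0.8299; B=V−Δ·S=-102.9035
The time-0 hedge costs 51.4518, which is the no-arbitrage price.

(0,0): Delta=0.8299 Bond=-102.9035
V0=51.4518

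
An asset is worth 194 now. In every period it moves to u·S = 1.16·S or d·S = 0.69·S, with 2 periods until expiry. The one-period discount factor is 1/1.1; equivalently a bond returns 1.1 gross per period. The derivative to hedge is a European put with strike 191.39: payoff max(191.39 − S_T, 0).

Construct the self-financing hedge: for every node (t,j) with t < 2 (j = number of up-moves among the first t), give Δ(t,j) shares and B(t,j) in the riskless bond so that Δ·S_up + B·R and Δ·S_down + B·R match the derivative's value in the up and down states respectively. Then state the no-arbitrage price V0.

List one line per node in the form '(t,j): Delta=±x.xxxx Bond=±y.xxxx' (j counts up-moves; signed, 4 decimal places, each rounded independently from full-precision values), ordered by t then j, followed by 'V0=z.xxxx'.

(0,0): Delta=-0.3942 Bond=84.4489
(1,0): Delta=-1.0000 Bond=173.9909
(1,1): Delta=-0.3414 Bond=81.0259
V0=7.9810

No-arbitrage ⇒ martingale measure with p* = (R−d)/(u−d) = 0.8723.
At expiry t=2: V(2,0)=99.0266, V(2,1)=36.1124, V(2,2)=0.0000
(1,0): S=133.8600. Δ = (V_up−V_dn)/(S_up−S_dn) = (36.1124−99.0266)/(155.2776−92.3634) = -1.0000. V = [p*·36.1124 + (1−p*)·99.0266]/1.1 = 40.1309. B = V − Δ·S = 173.9909.
(1,1): S=225.0400. Δ = (V_up−V_dn)/(S_up−S_dn) = (0.0000−36.1124)/(261.0464−155.2776) = -0.3414. V = [p*·0.0000 + (1−p*)·36.1124]/1.1 = 4.1910. B = V − Δ·S = 81.0259.
(0,0): S=194.0000. Δ = (V_up−V_dn)/(S_up−S_dn) = (4.1910−40.1309)/(225.0400−133.8600) = -0.3942. V = [p*·4.1910 + (1−p*)·40.1309]/1.1 = 7.9810. B = V − Δ·S = 84.4489.
Check: Δ(0,0)·S0 + B(0,0) = 7.9810 = V0.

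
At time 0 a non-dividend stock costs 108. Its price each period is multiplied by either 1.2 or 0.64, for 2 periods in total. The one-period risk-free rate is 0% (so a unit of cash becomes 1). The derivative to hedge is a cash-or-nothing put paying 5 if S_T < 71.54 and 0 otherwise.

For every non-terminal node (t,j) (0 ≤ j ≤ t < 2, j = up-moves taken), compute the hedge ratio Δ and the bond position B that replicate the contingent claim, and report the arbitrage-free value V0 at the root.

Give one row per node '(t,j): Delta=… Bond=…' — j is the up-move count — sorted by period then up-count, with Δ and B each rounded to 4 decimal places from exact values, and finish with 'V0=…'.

Since d<R<u, set p* = (R−d)/(u−d) = 0.6429; price each node as the discounted p*-expectation of its children.
Terminal values V(2,·): V(2,0)=5.0000, V(2,1)=0.0000, V(2,2)=0.0000
(1,0): S=69.1200. Δ = (V_up−V_dn)/(S_up−S_dn) = (0.0000−5.0000)/(82.9440−44.2368) = -0.1292. V = [p*·0.0000 + (1−p*)·5.0000]/1 = 1.7857. B = V − Δ·S = 10.7143.
(1,1): S=129.6000. Δ = (V_up−V_dn)/(S_up−S_dn) = (0.0000−0.0000)/(155.5200−82.9440) = 0.0000. V = [p*·0.0000 + (1−p*)·0.0000]/1 = 0.0000. B = V − Δ·S = 0.0000.
(0,0): S=108.0000. Δ = (V_up−V_dn)/(S_up−S_dn) = (0.0000−1.7857)/(129.6000−69.1200) = -0.0295. V = [p*·0.0000 + (1−p*)·1.7857]/1 = 0.6378. B = V − Δ·S = 3.8265.
Self-financing check: at every node Δ·S+B equals the discounted successor values.

(0,0): Delta=-0.0295 Bond=3.8265
(1,0): Delta=-0.1292 Bond=10.7143
(1,1): Delta=0.0000 Bond=0.0000
V0=0.6378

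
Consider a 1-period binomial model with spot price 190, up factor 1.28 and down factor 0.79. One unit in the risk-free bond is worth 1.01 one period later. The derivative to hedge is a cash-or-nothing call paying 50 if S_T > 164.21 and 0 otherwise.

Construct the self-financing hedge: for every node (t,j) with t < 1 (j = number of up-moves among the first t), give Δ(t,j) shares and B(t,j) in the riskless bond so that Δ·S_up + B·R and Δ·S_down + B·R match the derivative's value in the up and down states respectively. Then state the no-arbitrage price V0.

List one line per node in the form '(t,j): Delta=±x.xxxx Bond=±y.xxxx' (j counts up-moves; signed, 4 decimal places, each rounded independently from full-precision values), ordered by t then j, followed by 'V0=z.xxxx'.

Risk-neutral probability p* = (R−d)/(u−d) = (1.01−0.79)/(1.28−0.79) = 0.4490.
At expiry t=1: V(1,0)=0.0000, V(1,1)=50.0000
Node (0,0) S=190.0000: V=(p*·50.0000+(1−p*)·0.0000)/1.01=22.2267; Δ=(50.0000−0.0000)/(243.2000−150.1000)=0.5371; B=V−Δ·S=-79.8141
The time-0 hedge costs 22.2267, which is the no-arbitrage price.

(0,0): Delta=0.5371 Bond=-79.8141
V0=22.2267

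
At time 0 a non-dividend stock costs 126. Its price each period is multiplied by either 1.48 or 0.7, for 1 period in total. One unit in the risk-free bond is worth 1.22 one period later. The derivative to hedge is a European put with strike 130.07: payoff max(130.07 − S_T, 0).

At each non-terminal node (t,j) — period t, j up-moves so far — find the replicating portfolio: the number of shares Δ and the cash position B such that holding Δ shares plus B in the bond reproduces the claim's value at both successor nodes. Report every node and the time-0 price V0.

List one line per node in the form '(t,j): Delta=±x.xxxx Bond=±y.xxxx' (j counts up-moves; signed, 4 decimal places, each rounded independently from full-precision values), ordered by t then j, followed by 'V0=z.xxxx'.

(0,0): Delta=-0.4260 Bond=65.1194
V0=11.4399

Since d<R<u, set p* = (R−d)/(u−d) = 0.6667; price each node as the discounted p*-expectation of its children.
Payoff layer (t=1): V(1,0)=41.8700, V(1,1)=0.0000
  t=0,j=0: stock 126.0000 → up 186.4800 (V=0.0000), down 88.2000 (V=41.8700). Price 11.4399; hedge Δ=-0.4260, bond B=65.1194.
Each (Δ,B) replicates both successor values, so the strategy is self-financing and V0 is arbitrage-free.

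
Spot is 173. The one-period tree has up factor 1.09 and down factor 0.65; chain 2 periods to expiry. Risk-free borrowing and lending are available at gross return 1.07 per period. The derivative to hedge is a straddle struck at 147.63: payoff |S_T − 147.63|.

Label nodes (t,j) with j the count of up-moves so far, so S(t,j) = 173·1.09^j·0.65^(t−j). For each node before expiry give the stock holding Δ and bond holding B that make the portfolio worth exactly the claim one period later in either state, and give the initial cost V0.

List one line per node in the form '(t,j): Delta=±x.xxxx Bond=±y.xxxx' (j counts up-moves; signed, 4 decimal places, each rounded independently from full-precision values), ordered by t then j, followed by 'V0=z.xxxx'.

(0,0): Delta=0.3574 Bond=-13.7079
(1,0): Delta=-1.0000 Bond=137.9720
(1,1): Delta=0.3959 Bond=-21.9360
V0=48.1220

Risk-neutral probability p* = (R−d)/(u−d) = (1.07−0.65)/(1.09−0.65) = 0.9545.
Terminal values V(2,·): V(2,0)=74.5375, V(2,1)=25.0595, V(2,2)=57.9113
  t=1,j=0: stock 112.4500 → up 122.5705 (V=25.0595), down 73.0925 (V=74.5375). Price 25.5220; hedge Δ=-1.0000, bond B=137.9720.
  t=1,j=1: stock 188.5700 → up 205.5413 (V=57.9113), down 122.5705 (V=25.0595). Price 52.7271; hedge Δ=0.3959, bond B=-21.9360.
  t=0,j=0: stock 173.0000 → up 188.5700 (V=52.7271), down 112.4500 (V=25.5220). Price 48.1220; hedge Δ=0.3574, bond B=-13.7079.
Root portfolio cost Δ·173+B reproduces V0=48.1220.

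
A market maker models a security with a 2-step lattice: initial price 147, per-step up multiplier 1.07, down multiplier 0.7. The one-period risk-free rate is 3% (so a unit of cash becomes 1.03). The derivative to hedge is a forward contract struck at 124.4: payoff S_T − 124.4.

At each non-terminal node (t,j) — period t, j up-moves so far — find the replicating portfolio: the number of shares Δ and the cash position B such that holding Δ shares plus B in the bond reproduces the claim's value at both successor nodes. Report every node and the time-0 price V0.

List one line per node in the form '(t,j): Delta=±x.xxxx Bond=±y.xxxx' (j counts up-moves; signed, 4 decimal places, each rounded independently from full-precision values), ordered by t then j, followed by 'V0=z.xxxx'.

Since d<R<u, set p* = (R−d)/(u−d) = 0.8919; price each node as the discounted p*-expectation of its children.
Terminal values V(2,·): V(2,0)=-52.3700, V(2,1)=-14.2970, V(2,2)=43.9003
(1,0): S=102.9000. Δ = (V_up−V_dn)/(S_up−S_dn) = (-14.2970−-52.3700)/(110.1030−72.0300) = 1.0000. V = [p*·-14.2970 + (1−p*)·-52.3700]/1.03 = -17.8767. B = V − Δ·S = -120.7767.
(1,1): S=157.2900. Δ = (V_up−V_dn)/(S_up−S_dn) = (43.9003−-14.2970)/(168.3003−110.1030) = 1.0000. V = [p*·43.9003 + (1−p*)·-14.2970]/1.03 = 36.5133. B = V − Δ·S = -120.7767.
(0,0): S=147.0000. Δ = (V_up−V_dn)/(S_up−S_dn) = (36.5133−-17.8767)/(157.2900−102.9000) = 1.0000. V = [p*·36.5133 + (1−p*)·-17.8767]/1.03 = 29.7411. B = V − Δ·S = -117.2589.
Check: Δ(0,0)·S0 + B(0,0) = 29.7411 = V0.

(0,0): Delta=1.0000 Bond=-117.2589
(1,0): Delta=1.0000 Bond=-120.7767
(1,1): Delta=1.0000 Bond=-120.7767
V0=29.7411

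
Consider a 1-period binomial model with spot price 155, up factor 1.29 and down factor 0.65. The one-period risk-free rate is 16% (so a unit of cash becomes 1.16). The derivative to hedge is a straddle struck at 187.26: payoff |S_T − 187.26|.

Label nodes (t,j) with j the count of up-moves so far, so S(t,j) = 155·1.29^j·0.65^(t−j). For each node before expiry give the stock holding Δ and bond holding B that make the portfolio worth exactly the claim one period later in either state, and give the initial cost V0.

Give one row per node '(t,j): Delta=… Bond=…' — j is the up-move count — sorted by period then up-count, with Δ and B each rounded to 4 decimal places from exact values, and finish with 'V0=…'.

No-arbitrage ⇒ martingale measure with p* = (R−d)/(u−d) = 0.7969.
At expiry t=1: V(1,0)=86.5100, V(1,1)=12.6900
  t=0,j=0: stock 155.0000 → up 199.9500 (V=12.6900), down 100.7500 (V=86.5100). Price 23.8661; hedge Δ=-0.7442, bond B=139.2099.
Each (Δ,B) replicates both successor values, so the strategy is self-financing and V0 is arbitrage-free.

(0,0): Delta=-0.7442 Bond=139.2099
V0=23.8661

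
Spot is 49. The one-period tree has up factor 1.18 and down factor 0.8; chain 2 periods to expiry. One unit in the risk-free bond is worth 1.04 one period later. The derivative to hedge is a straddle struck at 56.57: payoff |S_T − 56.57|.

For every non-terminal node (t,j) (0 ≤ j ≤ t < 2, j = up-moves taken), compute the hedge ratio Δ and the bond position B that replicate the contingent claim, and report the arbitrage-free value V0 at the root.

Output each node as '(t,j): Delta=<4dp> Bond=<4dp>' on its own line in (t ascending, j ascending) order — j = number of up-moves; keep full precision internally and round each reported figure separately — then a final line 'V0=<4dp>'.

(0,0): Delta=-0.2396 Bond=23.6401
(1,0): Delta=-1.0000 Bond=54.3942
(1,1): Delta=0.0612 Bond=7.1975
V0=11.9007

Risk-neutral probability p* = (R−d)/(u−d) = (1.04−0.8)/(1.18−0.8) = 0.6316.
Terminal values V(2,·): V(2,0)=25.2100, V(2,1)=10.3140, V(2,2)=11.6576
(1,0): S=39.2000. Δ = (V_up−V_dn)/(S_up−S_dn) = (10.3140−25.2100)/(46.2560−31.3600) = -1.0000. V = [p*·10.3140 + (1−p*)·25.2100]/1.04 = 15.1942. B = V − Δ·S = 54.3942.
(1,1): S=57.8200. Δ = (V_up−V_dn)/(S_up−S_dn) = (11.6576−10.3140)/(68.2276−46.2560) = 0.0612. V = [p*·11.6576 + (1−p*)·10.3140]/1.04 = 10.7333. B = V − Δ·S = 7.1975.
(0,0): S=49.0000. Δ = (V_up−V_dn)/(S_up−S_dn) = (10.7333−15.1942)/(57.8200−39.2000) = -0.2396. V = [p*·10.7333 + (1−p*)·15.1942]/1.04 = 11.9007. B = V − Δ·S = 23.6401.
Check: Δ(0,0)·S0 + B(0,0) = 11.9007 = V0.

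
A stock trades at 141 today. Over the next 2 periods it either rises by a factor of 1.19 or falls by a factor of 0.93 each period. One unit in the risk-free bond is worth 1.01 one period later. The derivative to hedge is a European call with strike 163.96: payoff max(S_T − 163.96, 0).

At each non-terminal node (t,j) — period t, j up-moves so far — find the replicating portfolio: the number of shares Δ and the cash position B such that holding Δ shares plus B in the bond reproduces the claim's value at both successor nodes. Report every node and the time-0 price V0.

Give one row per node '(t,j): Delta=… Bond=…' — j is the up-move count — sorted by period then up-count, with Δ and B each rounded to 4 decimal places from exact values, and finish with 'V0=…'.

(0,0): Delta=0.2968 Bond=-38.5278
(1,0): Delta=0.0000 Bond=0.0000
(1,1): Delta=0.8186 Bond=-126.4676
V0=3.3142

No-arbitrage ⇒ martingale measure with p* = (R−d)/(u−d) = 0.3077.
Terminal payoffs: V(2,0)=0.0000, V(2,1)=0.0000, V(2,2)=35.7101
  t=1,j=0: stock 131.1300 → up 156.0447 (V=0.0000), down 121.9509 (V=0.0000). Price 0.0000; hedge Δ=0.0000, bond B=0.0000.
  t=1,j=1: stock 167.7900 → up 199.6701 (V=35.7101), down 156.0447 (V=0.0000). Price 10.8789; hedge Δ=0.8186, bond B=-126.4676.
  t=0,j=0: stock 141.0000 → up 167.7900 (V=10.8789), down 131.1300 (V=0.0000). Price 3.3142; hedge Δ=0.2968, bond B=-38.5278.
Self-financing check: at every node Δ·S+B equals the discounted successor values.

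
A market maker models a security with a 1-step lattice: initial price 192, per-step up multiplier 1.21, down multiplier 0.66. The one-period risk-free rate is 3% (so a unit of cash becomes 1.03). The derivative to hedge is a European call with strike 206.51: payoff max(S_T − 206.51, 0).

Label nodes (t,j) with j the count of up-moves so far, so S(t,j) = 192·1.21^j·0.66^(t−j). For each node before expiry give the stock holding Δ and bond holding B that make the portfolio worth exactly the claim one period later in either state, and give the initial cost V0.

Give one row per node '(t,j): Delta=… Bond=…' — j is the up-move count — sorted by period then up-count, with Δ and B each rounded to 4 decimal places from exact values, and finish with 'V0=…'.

(0,0): Delta=0.2444 Bond=-30.0699
V0=16.8574

Risk-neutral probability p* = (R−d)/(u−d) = (1.03−0.66)/(1.21−0.66) = 0.6727.
At expiry t=1: V(1,0)=0.0000, V(1,1)=25.8100
(0,0): S=192.0000. Δ = (V_up−V_dn)/(S_up−S_dn) = (25.8100−0.0000)/(232.3200−126.7200) = 0.2444. V = [p*·25.8100 + (1−p*)·0.0000]/1.03 = 16.8574. B = V − Δ·S = -30.0699.
Root portfolio cost Δ·192+B reproduces V0=16.8574.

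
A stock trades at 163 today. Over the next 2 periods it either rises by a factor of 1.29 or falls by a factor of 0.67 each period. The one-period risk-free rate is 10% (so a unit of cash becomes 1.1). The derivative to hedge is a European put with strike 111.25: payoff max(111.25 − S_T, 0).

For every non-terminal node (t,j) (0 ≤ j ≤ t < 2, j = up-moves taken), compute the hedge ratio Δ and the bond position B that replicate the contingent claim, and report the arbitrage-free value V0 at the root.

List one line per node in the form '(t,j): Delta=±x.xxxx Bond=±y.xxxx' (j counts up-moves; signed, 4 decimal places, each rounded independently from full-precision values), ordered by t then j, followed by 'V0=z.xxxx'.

(0,0): Delta=-0.1050 Bond=20.0661
(1,0): Delta=-0.5624 Bond=72.0268
(1,1): Delta=0.0000 Bond=0.0000
V0=2.9555

Under the risk-neutral measure, an up-move has probability p* = (R−d)/(u−d) = 0.6935 and values discount at R = 1.1.
Terminal payoffs: V(2,0)=38.0793, V(2,1)=0.0000, V(2,2)=0.0000
Node (1,0) S=109.2100: V=(p*·0.0000+(1−p*)·38.0793)/1.1=10.6086; Δ=(0.0000−38.0793)/(140.8809−73.1707)=-0.5624; B=V−Δ·S=72.0268
Node (1,1) S=210.2700: V=(p*·0.0000+(1−p*)·0.0000)/1.1=0.0000; Δ=(0.0000−0.0000)/(271.2483−140.8809)=0.0000; B=V−Δ·S=0.0000
Node (0,0) S=163.0000: V=(p*·0.0000+(1−p*)·10.6086)/1.1=2.9555; Δ=(0.0000−10.6086)/(210.2700−109.2100)=-0.1050; B=V−Δ·S=20.0661
Each (Δ,B) replicates both successor values, so the strategy is self-financing and V0 is arbitrage-free.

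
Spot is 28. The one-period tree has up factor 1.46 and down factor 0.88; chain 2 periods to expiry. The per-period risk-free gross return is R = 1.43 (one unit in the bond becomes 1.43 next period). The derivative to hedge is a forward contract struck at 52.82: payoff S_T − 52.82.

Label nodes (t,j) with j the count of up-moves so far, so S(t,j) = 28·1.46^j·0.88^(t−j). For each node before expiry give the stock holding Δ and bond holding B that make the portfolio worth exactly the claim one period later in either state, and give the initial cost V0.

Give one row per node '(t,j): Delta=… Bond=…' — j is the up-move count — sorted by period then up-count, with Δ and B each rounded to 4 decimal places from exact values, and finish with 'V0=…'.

(0,0): Delta=1.0000 Bond=-25.8301
(1,0): Delta=1.0000 Bond=-36.9371
(1,1): Delta=1.0000 Bond=-36.9371
V0=2.1699

No-arbitrage ⇒ martingale measure with p* = (R−d)/(u−d) = 0.9483.
Terminal values V(2,·): V(2,0)=-31.1368, V(2,1)=-16.8456, V(2,2)=6.8648
  t=1,j=0: stock 24.6400 → up 35.9744 (V=-16.8456), down 21.6832 (V=-31.1368). Price -12.2971; hedge Δ=1.0000, bond B=-36.9371.
  t=1,j=1: stock 40.8800 → up 59.6848 (V=6.8648), down 35.9744 (V=-16.8456). Price 3.9429; hedge Δ=1.0000, bond B=-36.9371.
  t=0,j=0: stock 28.0000 → up 40.8800 (V=3.9429), down 24.6400 (V=-12.2971). Price 2.1699; hedge Δ=1.0000, bond B=-25.8301.
The time-0 hedge costs 2.1699, which is the no-arbitrage price.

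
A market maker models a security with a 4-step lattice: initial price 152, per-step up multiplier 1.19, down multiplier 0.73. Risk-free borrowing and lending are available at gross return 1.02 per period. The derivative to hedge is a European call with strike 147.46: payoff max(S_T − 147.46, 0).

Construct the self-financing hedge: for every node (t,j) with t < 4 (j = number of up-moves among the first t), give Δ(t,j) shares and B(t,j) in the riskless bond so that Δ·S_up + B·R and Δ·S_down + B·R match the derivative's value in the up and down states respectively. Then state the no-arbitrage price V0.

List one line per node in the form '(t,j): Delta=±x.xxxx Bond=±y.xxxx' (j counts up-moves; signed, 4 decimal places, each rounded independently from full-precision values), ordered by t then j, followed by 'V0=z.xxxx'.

Under the risk-neutral measure, an up-move has probability p* = (R−d)/(u−d) = 0.6304 and values discount at R = 1.02.
Payoff layer (t=4): V(4,0)=0.0000, V(4,1)=0.0000, V(4,2)=0.0000, V(4,3)=39.5252, V(4,4)=157.3516
  t=3,j=0: stock 59.1306 → up 70.3654 (V=0.0000), down 43.1653 (V=0.0000). Price 0.0000; hedge Δ=0.0000, bond B=0.0000.
  t=3,j=1: stock 96.3910 → up 114.7052 (V=0.0000), down 70.3654 (V=0.0000). Price 0.0000; hedge Δ=0.0000, bond B=0.0000.
  t=3,j=2: stock 157.1305 → up 186.9852 (V=39.5252), down 114.7052 (V=0.0000). Price 24.4295; hedge Δ=0.5468, bond B=-61.4949.
  t=3,j=3: stock 256.1442 → up 304.8116 (V=157.3516), down 186.9852 (V=39.5252). Price 111.5755; hedge Δ=1.0000, bond B=-144.5686.
  t=2,j=0: stock 81.0008 → up 96.3910 (V=0.0000), down 59.1306 (V=0.0000). Price 0.0000; hedge Δ=0.0000, bond B=0.0000.
  t=2,j=1: stock 132.0424 → up 157.1305 (V=24.4295), down 96.3910 (V=0.0000). Price 15.0992; hedge Δ=0.4022, bond B=-38.0084.
  t=2,j=2: stock 215.2472 → up 256.1442 (V=111.5755), down 157.1305 (V=24.4295). Price 77.8131; hedge Δ=0.8801, bond B=-111.6348.
  t=1,j=0: stock 110.9600 → up 132.0424 (V=15.0992), down 81.0008 (V=0.0000). Price 9.3324; hedge Δ=0.2958, bond B=-23.4920.
  t=1,j=1: stock 180.8800 → up 215.2472 (V=77.8131), down 132.0424 (V=15.0992). Price 53.5650; hedge Δ=0.7537, bond B=-82.7696.
  t=0,j=0: stock 152.0000 → up 180.8800 (V=53.5650), down 110.9600 (V=9.3324). Price 36.4884; hedge Δ=0.6326, bond B=-59.6693.
Each (Δ,B) replicates both successor values, so the strategy is self-financing and V0 is arbitrage-free.

(0,0): Delta=0.6326 Bond=-59.6693
(1,0): Delta=0.2958 Bond=-23.4920
(1,1): Delta=0.7537 Bond=-82.7696
(2,0): Delta=0.0000 Bond=0.0000
(2,1): Delta=0.4022 Bond=-38.0084
(2,2): Delta=0.8801 Bond=-111.6348
(3,0): Delta=0.0000 Bond=0.0000
(3,1): Delta=0.0000 Bond=0.0000
(3,2): Delta=0.5468 Bond=-61.4949
(3,3): Delta=1.0000 Bond=-144.5686
V0=36.4884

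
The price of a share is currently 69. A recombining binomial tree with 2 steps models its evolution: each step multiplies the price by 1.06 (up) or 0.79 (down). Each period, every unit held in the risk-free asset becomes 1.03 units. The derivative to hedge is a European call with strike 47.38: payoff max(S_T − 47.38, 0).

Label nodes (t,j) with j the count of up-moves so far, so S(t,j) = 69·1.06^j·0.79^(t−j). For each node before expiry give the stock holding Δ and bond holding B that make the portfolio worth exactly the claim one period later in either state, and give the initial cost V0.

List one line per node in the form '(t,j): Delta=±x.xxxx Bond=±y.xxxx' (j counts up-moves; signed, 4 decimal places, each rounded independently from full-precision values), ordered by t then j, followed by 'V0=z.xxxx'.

(0,0): Delta=0.9750 Bond=-42.8851
(1,0): Delta=0.7067 Bond=-29.5450
(1,1): Delta=1.0000 Bond=-46.0000
V0=24.3900

Under the risk-neutral measure, an up-move has probability p* = (R−d)/(u−d) = 0.8889 and values discount at R = 1.03.
At expiry t=2: V(2,0)=0.0000, V(2,1)=10.4006, V(2,2)=30.1484
Node (1,0) S=54.5100: V=(p*·10.4006+(1−p*)·0.0000)/1.03=8.9757; Δ=(10.4006−0.0000)/(57.7806−43.0629)=0.7067; B=V−Δ·S=-29.5450
Node (1,1) S=73.1400: V=(p*·30.1484+(1−p*)·10.4006)/1.03=27.1400; Δ=(30.1484−10.4006)/(77.5284−57.7806)=1.0000; B=V−Δ·S=-46.0000
Node (0,0) S=69.0000: V=(p*·27.1400+(1−p*)·8.9757)/1.03=24.3900; Δ=(27.1400−8.9757)/(73.1400−54.5100)=0.9750; B=V−Δ·S=-42.8851
Root portfolio cost Δ·69+B reproduces V0=24.3900.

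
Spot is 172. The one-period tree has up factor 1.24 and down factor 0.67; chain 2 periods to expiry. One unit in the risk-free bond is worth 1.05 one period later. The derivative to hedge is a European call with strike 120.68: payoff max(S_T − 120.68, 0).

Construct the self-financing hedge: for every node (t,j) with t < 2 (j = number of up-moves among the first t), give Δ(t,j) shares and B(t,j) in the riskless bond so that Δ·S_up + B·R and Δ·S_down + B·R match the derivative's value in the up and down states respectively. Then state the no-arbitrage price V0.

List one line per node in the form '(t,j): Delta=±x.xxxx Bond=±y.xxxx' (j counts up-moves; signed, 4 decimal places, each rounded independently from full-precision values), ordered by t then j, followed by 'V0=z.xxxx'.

The replicating-portfolio and risk-neutral prices coincide; use p* = (1.05−0.67)/(1.24−0.67) = 0.6667 for the latter.
Payoff layer (t=2): V(2,0)=0.0000, V(2,1)=22.2176, V(2,2)=143.7872
  t=1,j=0: stock 115.2400 → up 142.8976 (V=22.2176), down 77.2108 (V=0.0000). Price 14.1064; hedge Δ=0.3382, bond B=-24.8718.
  t=1,j=1: stock 213.2800 → up 264.4672 (V=143.7872), down 142.8976 (V=22.2176). Price 98.3467; hedge Δ=1.0000, bond B=-114.9333.
  t=0,j=0: stock 172.0000 → up 213.2800 (V=98.3467), down 115.2400 (V=14.1064). Price 66.9206; hedge Δ=0.8592, bond B=-80.8694.
Root portfolio cost Δ·172+B reproduces V0=66.9206.

(0,0): Delta=0.8592 Bond=-80.8694
(1,0): Delta=0.3382 Bond=-24.8718
(1,1): Delta=1.0000 Bond=-114.9333
V0=66.9206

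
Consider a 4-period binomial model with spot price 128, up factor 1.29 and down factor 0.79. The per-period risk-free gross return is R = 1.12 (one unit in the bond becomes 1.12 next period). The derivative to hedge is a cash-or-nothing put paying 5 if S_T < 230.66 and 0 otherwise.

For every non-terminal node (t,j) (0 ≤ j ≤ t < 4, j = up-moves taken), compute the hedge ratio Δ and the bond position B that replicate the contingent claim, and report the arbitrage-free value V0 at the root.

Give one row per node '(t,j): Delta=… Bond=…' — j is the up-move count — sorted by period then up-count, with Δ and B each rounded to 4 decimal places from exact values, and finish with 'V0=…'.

(0,0): Delta=-0.0160 Bond=4.6210
(1,0): Delta=0.0000 Bond=3.5589
(1,1): Delta=-0.0210 Bond=6.0083
(2,0): Delta=0.0000 Bond=3.9860
(2,1): Delta=0.0000 Bond=3.9860
(2,2): Delta=-0.0277 Bond=8.1425
(3,0): Delta=0.0000 Bond=4.4643
(3,1): Delta=0.0000 Bond=4.4643
(3,2): Delta=0.0000 Bond=4.4643
(3,3): Delta=-0.0364 Bond=11.5179
V0=2.5747

Risk-neutral probability p* = (R−d)/(u−d) = (1.12−0.79)/(1.29−0.79) = 0.6600.
Terminal payoffs: V(4,0)=5.0000, V(4,1)=5.0000, V(4,2)=5.0000, V(4,3)=5.0000, V(4,4)=0.0000
  t=3,j=0: stock 63.1090 → up 81.4106 (V=5.0000), down 49.8561 (V=5.0000). Price 4.4643; hedge Δ=0.0000, bond B=4.4643.
  t=3,j=1: stock 103.0514 → up 132.9363 (V=5.0000), down 81.4106 (V=5.0000). Price 4.4643; hedge Δ=0.0000, bond B=4.4643.
  t=3,j=2: stock 168.2738 → up 217.0732 (V=5.0000), down 132.9363 (V=5.0000). Price 4.4643; hedge Δ=0.0000, bond B=4.4643.
  t=3,j=3: stock 274.7762 → up 354.4613 (V=0.0000), down 217.0732 (V=5.0000). Price 1.5179; hedge Δ=-0.0364, bond B=11.5179.
  t=2,j=0: stock 79.8848 → up 103.0514 (V=4.4643), down 63.1090 (V=4.4643). Price 3.9860; hedge Δ=0.0000, bond B=3.9860.
  t=2,j=1: stock 130.4448 → up 168.2738 (V=4.4643), down 103.0514 (V=4.4643). Price 3.9860; hedge Δ=0.0000, bond B=3.9860.
  t=2,j=2: stock 213.0048 → up 274.7762 (V=1.5179), down 168.2738 (V=4.4643). Price 2.2497; hedge Δ=-0.0277, bond B=8.1425.
  t=1,j=0: stock 101.1200 → up 130.4448 (V=3.9860), down 79.8848 (V=3.9860). Price 3.5589; hedge Δ=0.0000, bond B=3.5589.
  t=1,j=1: stock 165.1200 → up 213.0048 (V=2.2497), down 130.4448 (V=3.9860). Price 2.5357; hedge Δ=-0.0210, bond B=6.0083.
  t=0,j=0: stock 128.0000 → up 165.1200 (V=2.5357), down 101.1200 (V=3.5589). Price 2.5747; hedge Δ=-0.0160, bond B=4.6210.
Check: Δ(0,0)·S0 + B(0,0) = 2.5747 = V0.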